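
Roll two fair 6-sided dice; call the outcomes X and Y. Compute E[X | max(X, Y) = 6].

P(max(X, Y) = 6) = 11/36.
Summing X·P(x,y) over outcomes with max(X, Y) = 6 gives 17/12.
E[X | max(X, Y) = 6] = (17/12) / (11/36) = 51/11.

51/11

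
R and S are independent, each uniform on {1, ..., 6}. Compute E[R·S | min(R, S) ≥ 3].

81/4

P(min(R, S) ≥ 3) = 4/9.
Summing RS·P(x,y) over outcomes with min(R, S) ≥ 3 gives 9.
E[R·S | min(R, S) ≥ 3] = (9) / (4/9) = 81/4.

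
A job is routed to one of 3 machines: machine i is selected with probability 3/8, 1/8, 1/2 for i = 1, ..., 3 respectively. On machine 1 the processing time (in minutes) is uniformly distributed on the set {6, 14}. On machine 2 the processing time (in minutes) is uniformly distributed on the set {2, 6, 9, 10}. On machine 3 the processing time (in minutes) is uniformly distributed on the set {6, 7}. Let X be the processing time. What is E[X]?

E[X | machine 1] = (6+14)/2 = 10.
E[X | machine 2] = (2+6+9+10)/4 = 27/4.
E[X | machine 3] = (6+7)/2 = 13/2.
E[X] = (3/8)·(10) + (1/8)·(27/4) + (1/2)·(13/2) = 251/32.

251/32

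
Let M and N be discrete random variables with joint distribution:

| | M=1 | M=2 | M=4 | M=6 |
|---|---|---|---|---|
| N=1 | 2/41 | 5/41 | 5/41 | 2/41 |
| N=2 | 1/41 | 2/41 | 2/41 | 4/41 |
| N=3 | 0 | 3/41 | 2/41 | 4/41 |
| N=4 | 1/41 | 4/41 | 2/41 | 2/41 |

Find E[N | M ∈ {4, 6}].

53/23

P(M ∈ {4, 6}) = 23/41.
Σ N·P over the event = 1·(5/41) + 2·(2/41) + 3·(2/41) + 4·(2/41) + 1·(2/41) + 2·(4/41) + 3·(4/41) + 4·(2/41) = 53/41.
E[N | M ∈ {4, 6}] = (53/41) / (23/41) = 53/23.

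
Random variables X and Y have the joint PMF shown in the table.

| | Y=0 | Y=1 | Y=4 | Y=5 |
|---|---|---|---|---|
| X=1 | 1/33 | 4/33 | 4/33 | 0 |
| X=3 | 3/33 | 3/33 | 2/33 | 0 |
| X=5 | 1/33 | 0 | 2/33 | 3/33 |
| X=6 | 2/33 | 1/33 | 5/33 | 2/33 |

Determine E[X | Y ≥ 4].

77/18

P(Y ≥ 4) = 6/11.
Σ X·P over the event = 1·(4/33) + 3·(2/33) + 5·(2/33) + 5·(3/33) + 6·(5/33) + 6·(2/33) = 7/3.
E[X | Y ≥ 4] = (7/3) / (6/11) = 77/18.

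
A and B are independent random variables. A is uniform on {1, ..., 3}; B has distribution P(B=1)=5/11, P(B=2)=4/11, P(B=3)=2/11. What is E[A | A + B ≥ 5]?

P(A + B ≥ 5) = 8/33.
Summing A·P(x,y) over outcomes with A + B ≥ 5 gives 2/3.
E[A | A + B ≥ 5] = (2/3) / (8/33) = 11/4.

11/4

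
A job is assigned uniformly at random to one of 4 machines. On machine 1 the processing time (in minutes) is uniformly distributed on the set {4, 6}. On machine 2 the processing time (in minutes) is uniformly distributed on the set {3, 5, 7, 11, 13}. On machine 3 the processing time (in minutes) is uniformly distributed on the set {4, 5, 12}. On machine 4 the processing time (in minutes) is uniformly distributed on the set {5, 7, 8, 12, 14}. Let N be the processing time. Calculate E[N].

E[N | machine 1] = (4+6)/2 = 5.
E[N | machine 2] = (3+5+7+11+13)/5 = 39/5.
E[N | machine 3] = (4+5+12)/3 = 7.
E[N | machine 4] = (5+7+8+12+14)/5 = 46/5.
By the law of total expectation,
E[N] = (1/4)·(5) + (1/4)·(39/5) + (1/4)·(7) + (1/4)·(46/5) = 29/4.

29/4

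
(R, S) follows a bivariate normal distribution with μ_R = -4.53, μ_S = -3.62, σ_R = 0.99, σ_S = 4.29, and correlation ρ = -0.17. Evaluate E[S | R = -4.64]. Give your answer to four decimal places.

-3.5390

E[S | R=x] = μ_S + ρ(σ_S/σ_R)(x − μ_R) for jointly normal variables.
E[S | R=-4.64] = -3.62 + (-0.17)·(4.29/0.99)·(-4.64 − (-4.53)) = -3.62 + (-0.73667)·(-0.11) = -3.5390.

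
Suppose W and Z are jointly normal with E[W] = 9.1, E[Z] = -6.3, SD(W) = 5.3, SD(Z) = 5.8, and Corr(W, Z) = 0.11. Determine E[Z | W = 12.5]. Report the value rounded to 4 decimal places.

E[Z | W=x] = μ_Z + ρ(σ_Z/σ_W)(x − μ_W) for jointly normal variables.
E[Z | W=12.5] = -6.3 + (0.11)·(5.8/5.3)·(12.5 − (9.1)) = -6.3 + (0.12038)·(3.4) = -5.8907.

-5.8907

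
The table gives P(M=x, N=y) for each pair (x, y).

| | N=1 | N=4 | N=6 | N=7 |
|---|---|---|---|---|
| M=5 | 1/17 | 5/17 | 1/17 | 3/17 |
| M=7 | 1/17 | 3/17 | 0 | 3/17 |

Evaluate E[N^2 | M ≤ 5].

132/5

P(M ≤ 5) = 10/17.
Σ N^2·P over the event = 1·(1/17) + 16·(5/17) + 36·(1/17) + 49·(3/17) = 264/17.
E[N^2 | M ≤ 5] = (264/17) / (10/17) = 132/5.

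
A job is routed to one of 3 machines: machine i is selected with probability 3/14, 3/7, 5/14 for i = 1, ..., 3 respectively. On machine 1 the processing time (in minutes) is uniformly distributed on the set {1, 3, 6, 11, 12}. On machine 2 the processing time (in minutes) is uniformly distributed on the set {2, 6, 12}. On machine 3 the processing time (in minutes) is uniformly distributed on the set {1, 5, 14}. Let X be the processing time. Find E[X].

E[X | machine 1] = (1+3+6+11+12)/5 = 33/5.
E[X | machine 2] = (2+6+12)/3 = 20/3.
E[X | machine 3] = (1+5+14)/3 = 20/3.
E[X] = (3/14)·(33/5) + (3/7)·(20/3) + (5/14)·(20/3) = 1397/210.

1397/210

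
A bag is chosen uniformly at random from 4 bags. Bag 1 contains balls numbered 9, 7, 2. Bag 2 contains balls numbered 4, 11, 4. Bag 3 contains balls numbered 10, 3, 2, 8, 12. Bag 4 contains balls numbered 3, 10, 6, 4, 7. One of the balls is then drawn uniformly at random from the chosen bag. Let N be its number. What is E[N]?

19/3

E[N | bag 1] = (9+7+2)/3 = 6.
E[N | bag 2] = (4+11+4)/3 = 19/3.
E[N | bag 3] = (10+3+2+8+12)/5 = 7.
E[N | bag 4] = (3+10+6+4+7)/5 = 6.
By the law of total expectation,
E[N] = (1/4)·(6) + (1/4)·(19/3) + (1/4)·(7) + (1/4)·(6) = 19/3.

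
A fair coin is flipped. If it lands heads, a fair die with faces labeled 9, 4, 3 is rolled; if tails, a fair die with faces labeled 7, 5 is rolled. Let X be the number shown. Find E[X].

17/3

E[X | heads] = (9+4+3)/3 = 16/3.
E[X | tails] = (7+5)/2 = 6.
E[X] = (1/2)·(16/3) + (1/2)·(6) = 17/3.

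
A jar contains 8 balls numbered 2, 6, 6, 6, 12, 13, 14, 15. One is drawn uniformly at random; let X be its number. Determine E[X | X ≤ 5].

P(X ≤ 5) = 1/8.
Σ over the event: 2·1/8 = 1/4.
E[X | X ≤ 5] = (1/4) / (1/8) = 2.

2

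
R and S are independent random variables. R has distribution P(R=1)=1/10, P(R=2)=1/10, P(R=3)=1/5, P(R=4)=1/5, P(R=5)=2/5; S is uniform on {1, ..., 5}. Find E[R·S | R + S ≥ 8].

P(R + S ≥ 8) = 9/25.
Summing RS·P(x,y) over outcomes with R + S ≥ 8 gives 171/25.
E[R·S | R + S ≥ 8] = (171/25) / (9/25) = 19.

19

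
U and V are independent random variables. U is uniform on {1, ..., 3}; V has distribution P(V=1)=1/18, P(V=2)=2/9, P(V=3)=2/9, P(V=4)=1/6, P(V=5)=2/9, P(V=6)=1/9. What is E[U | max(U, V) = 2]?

14/9

P(max(U, V) = 2) = 1/6.
Summing U·P(x,y) over outcomes with max(U, V) = 2 gives 7/27.
E[U | max(U, V) = 2] = (7/27) / (1/6) = 14/9.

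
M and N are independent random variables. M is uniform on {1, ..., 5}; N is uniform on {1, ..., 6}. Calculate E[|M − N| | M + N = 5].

2

P(M + N = 5) = 2/15.
Summing |M−N|·P(x,y) over outcomes with M + N = 5 gives 4/15.
E[|M − N| | M + N = 5] = (4/15) / (2/15) = 2.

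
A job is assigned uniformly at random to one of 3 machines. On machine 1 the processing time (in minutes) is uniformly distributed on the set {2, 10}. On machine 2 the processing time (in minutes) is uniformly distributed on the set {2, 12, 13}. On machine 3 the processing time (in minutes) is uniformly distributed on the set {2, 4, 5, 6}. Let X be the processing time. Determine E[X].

E[X | machine 1] = (2+10)/2 = 6.
E[X | machine 2] = (2+12+13)/3 = 9.
E[X | machine 3] = (2+4+5+6)/4 = 17/4.
By the law of total expectation,
E[X] = (1/3)·(6) + (1/3)·(9) + (1/3)·(17/4) = 77/12.

77/12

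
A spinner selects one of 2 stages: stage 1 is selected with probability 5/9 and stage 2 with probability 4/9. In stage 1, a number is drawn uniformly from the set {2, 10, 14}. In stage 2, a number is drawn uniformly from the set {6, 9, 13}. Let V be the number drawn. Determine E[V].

242/27

E[V | stage 1] = (2+10+14)/3 = 26/3.
E[V | stage 2] = (6+9+13)/3 = 28/3.
By the law of total expectation,
E[V] = (5/9)·(26/3) + (4/9)·(28/3) = 242/27.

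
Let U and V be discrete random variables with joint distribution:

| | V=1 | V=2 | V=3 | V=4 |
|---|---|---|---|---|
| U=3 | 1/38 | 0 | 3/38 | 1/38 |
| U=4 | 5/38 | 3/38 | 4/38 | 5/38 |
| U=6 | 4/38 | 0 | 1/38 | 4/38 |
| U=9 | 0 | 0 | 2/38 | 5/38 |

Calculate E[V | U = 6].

23/9

P(U = 6) = 9/38.
Σ V·P over the event = 1·(4/38) + 3·(1/38) + 4·(4/38) = 23/38.
E[V | U = 6] = (23/38) / (9/38) = 23/9.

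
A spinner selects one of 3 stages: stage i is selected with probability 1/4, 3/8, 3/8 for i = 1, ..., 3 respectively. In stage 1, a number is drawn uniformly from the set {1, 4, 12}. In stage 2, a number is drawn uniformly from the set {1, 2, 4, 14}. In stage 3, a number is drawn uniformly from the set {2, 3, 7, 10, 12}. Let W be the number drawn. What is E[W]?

E[W | stage 1] = (1+4+12)/3 = 17/3.
E[W | stage 2] = (1+2+4+14)/4 = 21/4.
E[W | stage 3] = (2+3+7+10+12)/5 = 34/5.
By the law of total expectation,
E[W] = (1/4)·(17/3) + (3/8)·(21/4) + (3/8)·(34/5) = 2849/480.

2849/480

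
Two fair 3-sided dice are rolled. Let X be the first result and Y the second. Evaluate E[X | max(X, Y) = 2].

5/3

P(max(X, Y) = 2) = 1/3.
Summing X·P(x,y) over outcomes with max(X, Y) = 2 gives 5/9.
E[X | max(X, Y) = 2] = (5/9) / (1/3) = 5/3.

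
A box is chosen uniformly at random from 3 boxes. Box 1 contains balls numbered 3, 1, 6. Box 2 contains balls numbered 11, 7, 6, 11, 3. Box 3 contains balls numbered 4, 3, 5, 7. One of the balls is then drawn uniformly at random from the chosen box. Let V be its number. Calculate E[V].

941/180

E[V | box 1] = (3+1+6)/3 = 10/3.
E[V | box 2] = (11+7+6+11+3)/5 = 38/5.
E[V | box 3] = (4+3+5+7)/4 = 19/4.
By the law of total expectation,
E[V] = (1/3)·(10/3) + (1/3)·(38/5) + (1/3)·(19/4) = 941/180.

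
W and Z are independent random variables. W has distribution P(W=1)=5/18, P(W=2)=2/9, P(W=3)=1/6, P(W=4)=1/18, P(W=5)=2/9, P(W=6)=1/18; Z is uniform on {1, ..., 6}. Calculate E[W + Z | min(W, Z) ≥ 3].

53/6

P(min(W, Z) ≥ 3) = 1/3.
Summing (W+Z)·P(x,y) over outcomes with min(W, Z) ≥ 3 gives 53/18.
E[W + Z | min(W, Z) ≥ 3] = (53/18) / (1/3) = 53/6.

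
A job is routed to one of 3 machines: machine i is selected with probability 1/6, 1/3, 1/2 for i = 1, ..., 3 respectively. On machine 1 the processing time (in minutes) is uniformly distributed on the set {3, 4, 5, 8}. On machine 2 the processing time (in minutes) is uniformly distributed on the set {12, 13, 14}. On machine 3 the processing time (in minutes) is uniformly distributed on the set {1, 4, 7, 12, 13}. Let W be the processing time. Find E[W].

E[W | machine 1] = (3+4+5+8)/4 = 5.
E[W | machine 2] = (12+13+14)/3 = 13.
E[W | machine 3] = (1+4+7+12+13)/5 = 37/5.
By the law of total expectation,
E[W] = (1/6)·(5) + (1/3)·(13) + (1/2)·(37/5) = 133/15.

133/15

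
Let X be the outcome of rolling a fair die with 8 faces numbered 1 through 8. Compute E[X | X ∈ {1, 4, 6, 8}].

19/4

P(X ∈ {1, 4, 6, 8}) = 1/2.
Σ over the event: 1·1/8 + 4·1/8 + 6·1/8 + 8·1/8 = 19/8.
E[X | X ∈ {1, 4, 6, 8}] = (19/8) / (1/2) = 19/4.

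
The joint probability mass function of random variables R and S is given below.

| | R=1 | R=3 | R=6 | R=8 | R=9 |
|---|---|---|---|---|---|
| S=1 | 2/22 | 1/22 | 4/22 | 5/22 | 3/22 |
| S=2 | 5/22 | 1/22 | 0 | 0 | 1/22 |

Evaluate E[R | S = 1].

32/5

P(S = 1) = 15/22.
Σ R·P over the event = 1·(2/22) + 3·(1/22) + 6·(4/22) + 8·(5/22) + 9·(3/22) = 48/11.
E[R | S = 1] = (48/11) / (15/22) = 32/5.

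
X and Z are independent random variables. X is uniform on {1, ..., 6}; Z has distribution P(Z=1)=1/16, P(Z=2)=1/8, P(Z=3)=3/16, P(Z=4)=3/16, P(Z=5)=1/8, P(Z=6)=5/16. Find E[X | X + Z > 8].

P(X + Z > 8) = 35/96.
Summing X·P(x,y) over outcomes with X + Z > 8 gives 57/32.
E[X | X + Z > 8] = (57/32) / (35/96) = 171/35.

171/35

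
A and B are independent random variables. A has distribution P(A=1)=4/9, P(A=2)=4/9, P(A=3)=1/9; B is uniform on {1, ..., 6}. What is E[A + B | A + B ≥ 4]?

247/42

P(A + B ≥ 4) = 7/9.
Summing (A+B)·P(x,y) over outcomes with A + B ≥ 4 gives 247/54.
E[A + B | A + B ≥ 4] = (247/54) / (7/9) = 247/42.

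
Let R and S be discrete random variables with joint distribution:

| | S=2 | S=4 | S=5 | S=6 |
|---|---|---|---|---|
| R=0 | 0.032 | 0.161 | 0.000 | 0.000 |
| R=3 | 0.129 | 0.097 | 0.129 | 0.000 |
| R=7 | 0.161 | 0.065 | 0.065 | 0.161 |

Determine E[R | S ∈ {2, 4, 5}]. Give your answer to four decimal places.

P(S ∈ {2, 4, 5}) = 0.839.
Summing R·P(R=x,S=y) over the conditioning event gives 3.102.
E[R | S ∈ {2, 4, 5}] = (3.102) / (0.839) = 3.6973.

3.6973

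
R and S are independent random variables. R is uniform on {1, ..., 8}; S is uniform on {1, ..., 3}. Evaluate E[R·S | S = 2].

9

Outcomes with S = 2: (1,2), (2,2), (3,2), (4,2), (5,2), (6,2), (7,2), (8,2), each with probability 1/24.
E[R·S | S = 2] = (2 + 4 + 6 + 8 + 10 + 12 + 14 + 16) / 8 = 9.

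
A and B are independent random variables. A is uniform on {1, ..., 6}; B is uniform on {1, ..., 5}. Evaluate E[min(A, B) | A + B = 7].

11/5

Outcomes with A + B = 7: (2,5), (3,4), (4,3), (5,2), (6,1), each with probability 1/30.
E[min(A, B) | A + B = 7] = (2 + 3 + 3 + 2 + 1) / 5 = 11/5.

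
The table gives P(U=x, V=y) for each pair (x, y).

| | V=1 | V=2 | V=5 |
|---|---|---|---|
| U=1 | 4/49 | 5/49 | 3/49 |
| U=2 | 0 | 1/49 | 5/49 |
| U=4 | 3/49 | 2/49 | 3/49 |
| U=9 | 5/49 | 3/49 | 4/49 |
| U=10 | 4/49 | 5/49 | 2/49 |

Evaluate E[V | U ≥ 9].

P(U ≥ 9) = 23/49.
Σ V·P over the event = 1·(5/49) + 2·(3/49) + 5·(4/49) + 1·(4/49) + 2·(5/49) + 5·(2/49) = 55/49.
E[V | U ≥ 9] = (55/49) / (23/49) = 55/23.

55/23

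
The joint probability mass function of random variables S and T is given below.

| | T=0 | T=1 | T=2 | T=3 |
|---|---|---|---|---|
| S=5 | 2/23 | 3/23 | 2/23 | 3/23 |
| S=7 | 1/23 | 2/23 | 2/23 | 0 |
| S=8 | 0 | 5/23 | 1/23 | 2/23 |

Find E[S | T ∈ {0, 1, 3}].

P(T ∈ {0, 1, 3}) = 18/23.
Σ S·P over the event = 5·(2/23) + 5·(3/23) + 5·(3/23) + 7·(1/23) + 7·(2/23) + 8·(5/23) + 8·(2/23) = 117/23.
E[S | T ∈ {0, 1, 3}] = (117/23) / (18/23) = 13/2.

13/2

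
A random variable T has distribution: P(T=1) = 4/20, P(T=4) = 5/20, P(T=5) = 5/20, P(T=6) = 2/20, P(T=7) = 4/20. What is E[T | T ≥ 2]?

P(T ≥ 2) = 4/5.
Σ over the event: 4·1/4 + 5·1/4 + 6·1/10 + 7·1/5 = 17/4.
E[T | T ≥ 2] = (17/4) / (4/5) = 85/16.

85/16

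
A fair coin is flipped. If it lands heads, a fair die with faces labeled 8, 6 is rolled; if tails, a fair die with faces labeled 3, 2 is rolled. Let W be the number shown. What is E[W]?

E[W | heads] = (8+6)/2 = 7.
E[W | tails] = (3+2)/2 = 5/2.
E[W] = (1/2)·(7) + (1/2)·(5/2) = 19/4.

19/4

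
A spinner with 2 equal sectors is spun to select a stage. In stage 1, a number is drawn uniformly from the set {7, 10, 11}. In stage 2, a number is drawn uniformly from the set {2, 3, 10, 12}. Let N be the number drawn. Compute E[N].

E[N | stage 1] = (7+10+11)/3 = 28/3.
E[N | stage 2] = (2+3+10+12)/4 = 27/4.
By the law of total expectation,
E[N] = (1/2)·(28/3) + (1/2)·(27/4) = 193/24.

193/24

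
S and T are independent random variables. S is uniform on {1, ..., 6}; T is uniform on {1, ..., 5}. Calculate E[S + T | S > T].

P(S > T) = 1/2.
Summing (S+T)·P(x,y) over outcomes with S > T gives 7/2.
E[S + T | S > T] = (7/2) / (1/2) = 7.

7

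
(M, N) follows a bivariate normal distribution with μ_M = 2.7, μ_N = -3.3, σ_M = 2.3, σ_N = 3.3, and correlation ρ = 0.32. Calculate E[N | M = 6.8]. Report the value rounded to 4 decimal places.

For a bivariate normal, E[N | M=x] = μ_N + ρ·(σ_N/σ_M)·(x − μ_M).
E[N | M=6.8] = -3.3 + (0.32)·(3.3/2.3)·(6.8 − (2.7)) = -3.3 + (0.45913)·(4.1) = -1.4176.

-1.4176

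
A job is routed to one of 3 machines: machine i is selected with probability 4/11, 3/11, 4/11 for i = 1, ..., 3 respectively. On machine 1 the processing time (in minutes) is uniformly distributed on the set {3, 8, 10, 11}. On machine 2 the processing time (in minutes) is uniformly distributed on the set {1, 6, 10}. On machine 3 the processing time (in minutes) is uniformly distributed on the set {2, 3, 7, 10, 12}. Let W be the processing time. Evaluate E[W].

E[W | machine 1] = (3+8+10+11)/4 = 8.
E[W | machine 2] = (1+6+10)/3 = 17/3.
E[W | machine 3] = (2+3+7+10+12)/5 = 34/5.
E[W] = (4/11)·(8) + (3/11)·(17/3) + (4/11)·(34/5) = 381/55.

381/55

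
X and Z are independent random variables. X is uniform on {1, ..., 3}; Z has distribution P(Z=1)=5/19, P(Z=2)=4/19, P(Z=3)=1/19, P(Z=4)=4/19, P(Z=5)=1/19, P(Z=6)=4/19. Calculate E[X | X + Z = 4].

12/5

P(X + Z = 4) = 10/57.
Summing X·P(x,y) over outcomes with X + Z = 4 gives 8/19.
E[X | X + Z = 4] = (8/19) / (10/57) = 12/5.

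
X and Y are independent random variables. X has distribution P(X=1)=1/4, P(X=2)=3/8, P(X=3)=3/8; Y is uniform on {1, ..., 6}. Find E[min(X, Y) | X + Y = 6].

P(X + Y = 6) = 1/6.
Summing min(X,Y)·P(x,y) over outcomes with X + Y = 6 gives 17/48.
E[min(X, Y) | X + Y = 6] = (17/48) / (1/6) = 17/8.

17/8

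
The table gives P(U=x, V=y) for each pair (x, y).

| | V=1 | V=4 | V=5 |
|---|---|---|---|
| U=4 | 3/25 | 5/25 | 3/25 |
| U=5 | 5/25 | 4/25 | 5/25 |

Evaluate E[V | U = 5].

23/7

P(U = 5) = 14/25.
Σ V·P over the event = 1·(5/25) + 4·(4/25) + 5·(5/25) = 46/25.
E[V | U = 5] = (46/25) / (14/25) = 23/7.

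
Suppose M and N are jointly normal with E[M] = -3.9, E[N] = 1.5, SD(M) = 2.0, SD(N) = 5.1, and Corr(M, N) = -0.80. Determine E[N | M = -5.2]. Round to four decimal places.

The regression of N on M has slope ρ·σ_N/σ_M and passes through (μ_M, μ_N).
E[N | M=-5.2] = 1.5 + (-0.80)·(5.1/2.0)·(-5.2 − (-3.9)) = 1.5 + (-2.04)·(-1.3) = 4.1520.

4.1520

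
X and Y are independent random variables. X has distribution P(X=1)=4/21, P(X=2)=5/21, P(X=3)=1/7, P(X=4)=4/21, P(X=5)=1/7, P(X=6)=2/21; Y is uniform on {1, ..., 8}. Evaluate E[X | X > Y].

P(X > Y) = 15/56.
Summing X·P(x,y) over outcomes with X > Y gives 7/6.
E[X | X > Y] = (7/6) / (15/56) = 196/45.

196/45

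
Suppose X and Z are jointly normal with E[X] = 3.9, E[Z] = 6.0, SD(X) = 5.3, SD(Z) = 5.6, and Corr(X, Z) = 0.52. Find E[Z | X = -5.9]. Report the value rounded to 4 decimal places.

0.6155

The regression of Z on X has slope ρ·σ_Z/σ_X and passes through (μ_X, μ_Z).
E[Z | X=-5.9] = 6.0 + (0.52)·(5.6/5.3)·(-5.9 − (3.9)) = 6.0 + (0.549434)·(-9.8) = 0.6155.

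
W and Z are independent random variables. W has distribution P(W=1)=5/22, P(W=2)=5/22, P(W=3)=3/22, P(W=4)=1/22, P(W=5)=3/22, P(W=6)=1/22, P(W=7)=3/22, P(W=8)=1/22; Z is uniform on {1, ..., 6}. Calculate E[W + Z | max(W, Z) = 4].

P(max(W, Z) = 4) = 17/132.
Summing (W+Z)·P(x,y) over outcomes with max(W, Z) = 4 gives 17/22.
E[W + Z | max(W, Z) = 4] = (17/22) / (17/132) = 6.

6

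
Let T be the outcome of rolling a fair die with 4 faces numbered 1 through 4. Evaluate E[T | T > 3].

Given T > 3, T is equally likely to be any of {4}.
E[T | T > 3] = (4) / 1 = 4.

4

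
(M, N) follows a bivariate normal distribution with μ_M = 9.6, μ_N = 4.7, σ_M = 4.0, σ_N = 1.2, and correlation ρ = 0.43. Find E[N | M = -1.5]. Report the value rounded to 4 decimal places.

3.2681

E[N | M=x] = μ_N + ρ(σ_N/σ_M)(x − μ_M) for jointly normal variables.
E[N | M=-1.5] = 4.7 + (0.43)·(1.2/4.0)·(-1.5 − (9.6)) = 4.7 + (0.129)·(-11.1) = 3.2681.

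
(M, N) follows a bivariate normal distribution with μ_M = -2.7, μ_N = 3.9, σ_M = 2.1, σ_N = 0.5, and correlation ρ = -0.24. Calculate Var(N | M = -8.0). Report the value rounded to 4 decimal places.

0.2356

Var(N | M=x) = (1 − ρ²)·σ_N².
Var(N | M=-8.0) = (0.5)²·(1 − (-0.24)²) = 0.25·0.9424 = 0.2356.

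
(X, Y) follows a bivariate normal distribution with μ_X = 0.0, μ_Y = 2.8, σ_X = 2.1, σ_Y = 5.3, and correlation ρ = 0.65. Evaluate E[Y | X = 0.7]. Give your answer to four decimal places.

E[Y | X=x] = μ_Y + ρ(σ_Y/σ_X)(x − μ_X) for jointly normal variables.
E[Y | X=0.7] = 2.8 + (0.65)·(5.3/2.1)·(0.7 − (0.0)) = 2.8 + (1.64048)·(0.7) = 3.9483.

3.9483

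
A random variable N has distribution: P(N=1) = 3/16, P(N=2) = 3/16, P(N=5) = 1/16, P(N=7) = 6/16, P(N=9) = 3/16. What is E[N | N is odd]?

P(N is odd) = 13/16.
Σ over the event: 1·3/16 + 5·1/16 + 7·3/8 + 9·3/16 = 77/16.
E[N | N is odd] = (77/16) / (13/16) = 77/13.

77/13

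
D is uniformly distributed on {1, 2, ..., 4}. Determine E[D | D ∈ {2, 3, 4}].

3

P(D ∈ {2, 3, 4}) = 3/4.
Σ over the event: 2·1/4 + 3·1/4 + 4·1/4 = 9/4.
E[D | D ∈ {2, 3, 4}] = (9/4) / (3/4) = 3.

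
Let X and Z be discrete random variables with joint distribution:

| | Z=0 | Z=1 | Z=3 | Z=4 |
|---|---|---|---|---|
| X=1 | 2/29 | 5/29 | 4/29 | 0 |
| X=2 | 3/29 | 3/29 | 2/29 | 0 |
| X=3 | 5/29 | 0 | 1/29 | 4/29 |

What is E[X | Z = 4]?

P(Z = 4) = 4/29.
Σ X·P over the event = 3·(4/29) = 12/29.
E[X | Z = 4] = (12/29) / (4/29) = 3.

3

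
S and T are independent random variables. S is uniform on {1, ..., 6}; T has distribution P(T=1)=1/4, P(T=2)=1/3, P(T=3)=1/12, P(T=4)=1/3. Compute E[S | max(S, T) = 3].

27/10

P(max(S, T) = 3) = 5/36.
Summing S·P(x,y) over outcomes with max(S, T) = 3 gives 3/8.
E[S | max(S, T) = 3] = (3/8) / (5/36) = 27/10.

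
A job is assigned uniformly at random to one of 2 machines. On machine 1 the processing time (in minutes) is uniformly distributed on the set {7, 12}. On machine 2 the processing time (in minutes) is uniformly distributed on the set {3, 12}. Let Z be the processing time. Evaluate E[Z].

17/2

E[Z | machine 1] = (7+12)/2 = 19/2.
E[Z | machine 2] = (3+12)/2 = 15/2.
E[Z] = (1/2)·(19/2) + (1/2)·(15/2) = 17/2.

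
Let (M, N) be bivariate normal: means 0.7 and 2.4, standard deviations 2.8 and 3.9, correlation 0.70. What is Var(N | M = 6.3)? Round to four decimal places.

7.7571

Var(N | M=x) = (1 − ρ²)·σ_N².
Var(N | M=6.3) = (3.9)²·(1 − (0.70)²) = 15.21·0.51 = 7.7571.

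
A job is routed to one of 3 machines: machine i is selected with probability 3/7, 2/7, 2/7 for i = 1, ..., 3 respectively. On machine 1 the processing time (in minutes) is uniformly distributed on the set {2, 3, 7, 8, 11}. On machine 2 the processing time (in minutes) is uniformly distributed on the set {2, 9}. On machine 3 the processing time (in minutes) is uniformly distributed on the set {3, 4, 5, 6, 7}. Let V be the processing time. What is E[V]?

E[V | machine 1] = (2+3+7+8+11)/5 = 31/5.
E[V | machine 2] = (2+9)/2 = 11/2.
E[V | machine 3] = (3+4+5+6+7)/5 = 5.
E[V] = (3/7)·(31/5) + (2/7)·(11/2) + (2/7)·(5) = 198/35.

198/35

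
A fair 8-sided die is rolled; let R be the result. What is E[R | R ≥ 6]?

7

Given R ≥ 6, R is equally likely to be any of {6, 7, 8}.
E[R | R ≥ 6] = (6 + 7 + 8) / 3 = 7.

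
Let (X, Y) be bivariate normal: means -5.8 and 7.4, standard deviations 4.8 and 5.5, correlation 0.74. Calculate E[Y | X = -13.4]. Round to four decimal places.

0.9558

For a bivariate normal, E[Y | X=x] = μ_Y + ρ·(σ_Y/σ_X)·(x − μ_X).
E[Y | X=-13.4] = 7.4 + (0.74)·(5.5/4.8)·(-13.4 − (-5.8)) = 7.4 + (0.84792)·(-7.6) = 0.9558.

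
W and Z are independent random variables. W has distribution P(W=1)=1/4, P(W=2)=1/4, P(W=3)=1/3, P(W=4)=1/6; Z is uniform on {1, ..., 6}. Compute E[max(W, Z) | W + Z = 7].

P(W + Z = 7) = 1/6.
Summing max(W,Z)·P(x,y) over outcomes with W + Z = 7 gives 19/24.
E[max(W, Z) | W + Z = 7] = (19/24) / (1/6) = 19/4.

19/4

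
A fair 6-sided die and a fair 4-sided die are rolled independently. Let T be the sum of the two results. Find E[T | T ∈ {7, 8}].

52/7

P(T ∈ {7, 8}) = 7/24.
Σ over the event: 7·1/6 + 8·1/8 = 13/6.
E[T | T ∈ {7, 8}] = (13/6) / (7/24) = 52/7.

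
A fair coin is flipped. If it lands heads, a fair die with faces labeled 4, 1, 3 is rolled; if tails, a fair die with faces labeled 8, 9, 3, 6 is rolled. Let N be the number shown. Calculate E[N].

E[N | heads] = (4+1+3)/3 = 8/3.
E[N | tails] = (8+9+3+6)/4 = 13/2.
E[N] = (1/2)·(8/3) + (1/2)·(13/2) = 55/12.

55/12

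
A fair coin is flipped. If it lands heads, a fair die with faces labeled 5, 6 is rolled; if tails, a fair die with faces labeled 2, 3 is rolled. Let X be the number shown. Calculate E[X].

4

E[X | heads] = (5+6)/2 = 11/2.
E[X | tails] = (2+3)/2 = 5/2.
E[X] = (1/2)·(11/2) + (1/2)·(5/2) = 4.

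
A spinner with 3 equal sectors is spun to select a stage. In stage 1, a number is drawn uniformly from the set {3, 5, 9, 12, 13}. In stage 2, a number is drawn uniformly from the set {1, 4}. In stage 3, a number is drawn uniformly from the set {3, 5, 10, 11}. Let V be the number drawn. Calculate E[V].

E[V | stage 1] = (3+5+9+12+13)/5 = 42/5.
E[V | stage 2] = (1+4)/2 = 5/2.
E[V | stage 3] = (3+5+10+11)/4 = 29/4.
E[V] = (1/3)·(42/5) + (1/3)·(5/2) + (1/3)·(29/4) = 121/20.

121/20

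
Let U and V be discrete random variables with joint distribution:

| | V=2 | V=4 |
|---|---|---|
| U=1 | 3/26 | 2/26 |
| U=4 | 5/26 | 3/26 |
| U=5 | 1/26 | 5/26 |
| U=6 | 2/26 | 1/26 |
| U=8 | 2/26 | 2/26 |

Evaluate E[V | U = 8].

3

P(U = 8) = 2/13.
Σ V·P over the event = 2·(2/26) + 4·(2/26) = 6/13.
E[V | U = 8] = (6/13) / (2/13) = 3.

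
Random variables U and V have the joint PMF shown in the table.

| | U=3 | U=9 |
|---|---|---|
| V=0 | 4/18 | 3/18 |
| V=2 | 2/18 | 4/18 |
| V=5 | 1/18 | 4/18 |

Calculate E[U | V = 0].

39/7

P(V = 0) = 7/18.
Σ U·P over the event = 3·(4/18) + 9·(3/18) = 13/6.
E[U | V = 0] = (13/6) / (7/18) = 39/7.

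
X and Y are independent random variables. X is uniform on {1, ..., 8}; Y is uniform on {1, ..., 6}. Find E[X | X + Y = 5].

5/2

Outcomes with X + Y = 5: (1,4), (2,3), (3,2), (4,1), each with probability 1/48.
E[X | X + Y = 5] = (1 + 2 + 3 + 4) / 4 = 5/2.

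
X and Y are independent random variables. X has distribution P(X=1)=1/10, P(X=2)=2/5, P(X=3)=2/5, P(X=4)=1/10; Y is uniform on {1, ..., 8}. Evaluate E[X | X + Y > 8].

69/25

P(X + Y > 8) = 5/16.
Summing X·P(x,y) over outcomes with X + Y > 8 gives 69/80.
E[X | X + Y > 8] = (69/80) / (5/16) = 69/25.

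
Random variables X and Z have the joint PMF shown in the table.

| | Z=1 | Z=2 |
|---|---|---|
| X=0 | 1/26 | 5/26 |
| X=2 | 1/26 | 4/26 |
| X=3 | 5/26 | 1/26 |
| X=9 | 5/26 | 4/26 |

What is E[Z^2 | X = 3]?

3/2

P(X = 3) = 3/13.
Σ Z^2·P over the event = 1·(5/26) + 4·(1/26) = 9/26.
E[Z^2 | X = 3] = (9/26) / (3/13) = 3/2.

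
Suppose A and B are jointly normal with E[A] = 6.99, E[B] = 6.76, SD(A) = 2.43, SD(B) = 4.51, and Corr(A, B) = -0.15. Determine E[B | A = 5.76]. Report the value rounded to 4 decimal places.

7.1024

The regression of B on A has slope ρ·σ_B/σ_A and passes through (μ_A, μ_B).
E[B | A=5.76] = 6.76 + (-0.15)·(4.51/2.43)·(5.76 − (6.99)) = 6.76 + (-0.2784)·(-1.23) = 7.1024.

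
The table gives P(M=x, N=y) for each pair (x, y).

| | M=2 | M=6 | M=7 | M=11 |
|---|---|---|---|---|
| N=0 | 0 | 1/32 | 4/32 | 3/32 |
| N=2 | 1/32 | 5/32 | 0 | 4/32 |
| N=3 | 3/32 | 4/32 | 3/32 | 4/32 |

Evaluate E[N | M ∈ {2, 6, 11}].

53/25

P(M ∈ {2, 6, 11}) = 25/32.
Σ N·P over the event = 2·(1/32) + 3·(3/32) + 0·(1/32) + 2·(5/32) + 3·(4/32) + 0·(3/32) + 2·(4/32) + 3·(4/32) = 53/32.
E[N | M ∈ {2, 6, 11}] = (53/32) / (25/32) = 53/25.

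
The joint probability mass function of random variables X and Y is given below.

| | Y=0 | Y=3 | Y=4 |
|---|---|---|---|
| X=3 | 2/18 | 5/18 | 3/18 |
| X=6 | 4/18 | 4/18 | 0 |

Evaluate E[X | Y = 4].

P(Y = 4) = 1/6.
Σ X·P over the event = 3·(3/18) = 1/2.
E[X | Y = 4] = (1/2) / (1/6) = 3.

3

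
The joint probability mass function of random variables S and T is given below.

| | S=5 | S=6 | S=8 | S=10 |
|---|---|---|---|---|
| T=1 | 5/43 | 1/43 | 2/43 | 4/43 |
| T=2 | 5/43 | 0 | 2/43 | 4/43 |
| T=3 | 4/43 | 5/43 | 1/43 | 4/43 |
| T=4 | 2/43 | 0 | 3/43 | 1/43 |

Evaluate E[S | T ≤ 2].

P(T ≤ 2) = 23/43.
Σ S·P over the event = 5·(5/43) + 5·(5/43) + 6·(1/43) + 8·(2/43) + 8·(2/43) + 10·(4/43) + 10·(4/43) = 168/43.
E[S | T ≤ 2] = (168/43) / (23/43) = 168/23.

168/23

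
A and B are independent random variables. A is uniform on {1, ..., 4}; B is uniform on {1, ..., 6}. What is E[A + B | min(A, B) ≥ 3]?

Outcomes with min(A, B) ≥ 3: (3,3), (3,4), (3,5), (3,6), (4,3), (4,4), (4,5), (4,6), each with probability 1/24.
E[A + B | min(A, B) ≥ 3] = (6 + 7 + 8 + 9 + 7 + 8 + 9 + 10) / 8 = 8.

8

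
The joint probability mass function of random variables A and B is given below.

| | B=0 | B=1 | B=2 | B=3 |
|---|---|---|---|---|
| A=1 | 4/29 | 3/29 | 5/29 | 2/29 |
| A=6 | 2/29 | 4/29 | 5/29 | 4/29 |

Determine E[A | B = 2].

P(B = 2) = 10/29.
Σ A·P over the event = 1·(5/29) + 6·(5/29) = 35/29.
E[A | B = 2] = (35/29) / (10/29) = 7/2.

7/2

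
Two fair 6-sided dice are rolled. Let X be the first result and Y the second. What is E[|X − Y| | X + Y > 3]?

P(X + Y > 3) = 11/12.
Summing |X−Y|·P(x,y) over outcomes with X + Y > 3 gives 17/9.
E[|X − Y| | X + Y > 3] = (17/9) / (11/12) = 68/33.

68/33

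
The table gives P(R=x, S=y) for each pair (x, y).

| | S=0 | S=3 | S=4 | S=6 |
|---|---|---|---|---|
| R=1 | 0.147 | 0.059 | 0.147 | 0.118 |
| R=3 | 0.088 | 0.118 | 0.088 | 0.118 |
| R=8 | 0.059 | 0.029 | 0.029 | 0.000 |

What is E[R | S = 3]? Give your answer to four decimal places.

P(S = 3) = 0.206.
Σ R·P over the event = 1·(0.059) + 3·(0.118) + 8·(0.029) = 0.645.
E[R | S = 3] = (0.645) / (0.206) = 3.1311.

3.1311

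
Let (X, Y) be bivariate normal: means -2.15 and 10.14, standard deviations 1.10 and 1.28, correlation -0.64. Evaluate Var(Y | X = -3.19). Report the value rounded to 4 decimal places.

0.9673

The conditional variance in a bivariate normal is σ_Y²(1 − ρ²), independent of x.
Var(Y | X=-3.19) = (1.28)²·(1 − (-0.64)²) = 1.6384·0.5904 = 0.9673.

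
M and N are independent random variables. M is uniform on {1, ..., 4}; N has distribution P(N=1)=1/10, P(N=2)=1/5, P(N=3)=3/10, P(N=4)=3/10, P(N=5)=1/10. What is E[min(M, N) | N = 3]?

P(N = 3) = 3/10.
Summing min(M,N)·P(x,y) over outcomes with N = 3 gives 27/40.
E[min(M, N) | N = 3] = (27/40) / (3/10) = 9/4.

9/4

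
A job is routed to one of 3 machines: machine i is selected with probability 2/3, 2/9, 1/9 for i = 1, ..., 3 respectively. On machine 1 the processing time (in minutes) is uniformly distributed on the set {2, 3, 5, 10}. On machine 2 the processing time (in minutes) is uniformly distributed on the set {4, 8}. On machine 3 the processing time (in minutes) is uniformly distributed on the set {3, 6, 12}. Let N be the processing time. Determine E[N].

49/9

E[N | machine 1] = (2+3+5+10)/4 = 5.
E[N | machine 2] = (4+8)/2 = 6.
E[N | machine 3] = (3+6+12)/3 = 7.
E[N] = (2/3)·(5) + (2/9)·(6) + (1/9)·(7) = 49/9.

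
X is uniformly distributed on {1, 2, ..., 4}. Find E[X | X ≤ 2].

Given X ≤ 2, X is equally likely to be any of {1, 2}.
E[X | X ≤ 2] = (1 + 2) / 2 = 3/2.

3/2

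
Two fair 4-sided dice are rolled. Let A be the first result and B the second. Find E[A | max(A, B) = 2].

Outcomes with max(A, B) = 2: (1,2), (2,1), (2,2), each with probability 1/16.
E[A | max(A, B) = 2] = (1 + 2 + 2) / 3 = 5/3.

5/3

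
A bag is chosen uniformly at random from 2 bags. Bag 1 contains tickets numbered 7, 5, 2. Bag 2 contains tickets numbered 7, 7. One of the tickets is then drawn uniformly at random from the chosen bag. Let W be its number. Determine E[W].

35/6

E[W | bag 1] = (7+5+2)/3 = 14/3.
E[W | bag 2] = (7+7)/2 = 7.
E[W] = (1/2)·(14/3) + (1/2)·(7) = 35/6.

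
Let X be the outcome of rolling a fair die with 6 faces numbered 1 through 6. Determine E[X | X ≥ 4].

5

Given X ≥ 4, X is equally likely to be any of {4, 5, 6}.
E[X | X ≥ 4] = (4 + 5 + 6) / 3 = 5.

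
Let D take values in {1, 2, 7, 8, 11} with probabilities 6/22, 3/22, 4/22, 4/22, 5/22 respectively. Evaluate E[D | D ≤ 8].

72/17

P(D ≤ 8) = 17/22.
Σ over the event: 1·3/11 + 2·3/22 + 7·2/11 + 8·2/11 = 36/11.
E[D | D ≤ 8] = (36/11) / (17/22) = 72/17.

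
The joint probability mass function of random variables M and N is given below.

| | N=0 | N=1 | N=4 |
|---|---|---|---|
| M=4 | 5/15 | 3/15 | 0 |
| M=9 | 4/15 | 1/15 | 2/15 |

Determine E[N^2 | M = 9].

P(M = 9) = 7/15.
Σ N^2·P over the event = 0·(4/15) + 1·(1/15) + 16·(2/15) = 11/5.
E[N^2 | M = 9] = (11/5) / (7/15) = 33/7.

33/7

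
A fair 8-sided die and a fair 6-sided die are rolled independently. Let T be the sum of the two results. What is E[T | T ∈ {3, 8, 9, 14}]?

122/15

P(T ∈ {3, 8, 9, 14}) = 5/16.
Σ over the event: 3·1/24 + 8·1/8 + 9·1/8 + 14·1/48 = 61/24.
E[T | T ∈ {3, 8, 9, 14}] = (61/24) / (5/16) = 122/15.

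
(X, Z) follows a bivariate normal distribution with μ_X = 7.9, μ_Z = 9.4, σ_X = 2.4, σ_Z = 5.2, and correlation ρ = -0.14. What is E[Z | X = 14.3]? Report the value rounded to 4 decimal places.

7.4587

E[Z | X=x] = μ_Z + ρ(σ_Z/σ_X)(x − μ_X) for jointly normal variables.
E[Z | X=14.3] = 9.4 + (-0.14)·(5.2/2.4)·(14.3 − (7.9)) = 9.4 + (-0.30333)·(6.4) = 7.4587.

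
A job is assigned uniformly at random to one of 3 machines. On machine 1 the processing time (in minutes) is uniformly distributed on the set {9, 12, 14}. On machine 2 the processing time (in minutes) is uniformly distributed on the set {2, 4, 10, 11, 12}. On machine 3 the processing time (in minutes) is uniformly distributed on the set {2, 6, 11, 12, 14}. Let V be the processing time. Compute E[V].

427/45

E[V | machine 1] = (9+12+14)/3 = 35/3.
E[V | machine 2] = (2+4+10+11+12)/5 = 39/5.
E[V | machine 3] = (2+6+11+12+14)/5 = 9.
E[V] = (1/3)·(35/3) + (1/3)·(39/5) + (1/3)·(9) = 427/45.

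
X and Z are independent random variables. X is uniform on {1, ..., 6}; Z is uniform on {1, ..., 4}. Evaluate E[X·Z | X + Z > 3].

205/21

P(X + Z > 3) = 7/8.
Summing XZ·P(x,y) over outcomes with X + Z > 3 gives 205/24.
E[X·Z | X + Z > 3] = (205/24) / (7/8) = 205/21.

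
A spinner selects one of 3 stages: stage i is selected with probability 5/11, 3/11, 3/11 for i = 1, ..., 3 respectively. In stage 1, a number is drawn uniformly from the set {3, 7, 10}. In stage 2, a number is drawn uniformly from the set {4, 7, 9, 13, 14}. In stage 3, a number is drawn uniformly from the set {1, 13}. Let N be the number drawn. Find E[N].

1238/165

E[N | stage 1] = (3+7+10)/3 = 20/3.
E[N | stage 2] = (4+7+9+13+14)/5 = 47/5.
E[N | stage 3] = (1+13)/2 = 7.
By the law of total expectation,
E[N] = (5/11)·(20/3) + (3/11)·(47/5) + (3/11)·(7) = 1238/165.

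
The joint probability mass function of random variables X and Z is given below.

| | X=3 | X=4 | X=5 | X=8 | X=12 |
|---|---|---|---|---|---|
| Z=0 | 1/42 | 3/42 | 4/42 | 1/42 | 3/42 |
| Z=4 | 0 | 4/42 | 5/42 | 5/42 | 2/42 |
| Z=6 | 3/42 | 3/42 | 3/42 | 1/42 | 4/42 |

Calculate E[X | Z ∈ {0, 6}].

171/26

P(Z ∈ {0, 6}) = 13/21.
Summing X·P(X=x,Z=y) over the conditioning event gives 57/14.
E[X | Z ∈ {0, 6}] = (57/14) / (13/21) = 171/26.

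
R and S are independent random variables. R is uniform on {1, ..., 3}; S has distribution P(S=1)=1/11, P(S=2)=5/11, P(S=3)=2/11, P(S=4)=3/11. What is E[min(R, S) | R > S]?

P(R > S) = 7/33.
Summing min(R,S)·P(x,y) over outcomes with R > S gives 4/11.
E[min(R, S) | R > S] = (4/11) / (7/33) = 12/7.

12/7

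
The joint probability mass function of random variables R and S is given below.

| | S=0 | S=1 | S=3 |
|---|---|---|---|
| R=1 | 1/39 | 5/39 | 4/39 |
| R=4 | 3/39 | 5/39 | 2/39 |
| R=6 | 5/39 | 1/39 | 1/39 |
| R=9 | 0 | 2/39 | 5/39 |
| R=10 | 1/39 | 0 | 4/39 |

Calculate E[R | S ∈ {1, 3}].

P(S ∈ {1, 3}) = 29/39.
Summing R·P(R=x,S=y) over the conditioning event gives 152/39.
E[R | S ∈ {1, 3}] = (152/39) / (29/39) = 152/29.

152/29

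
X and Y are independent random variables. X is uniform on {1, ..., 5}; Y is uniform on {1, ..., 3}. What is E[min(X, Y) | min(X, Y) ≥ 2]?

P(min(X, Y) ≥ 2) = 8/15.
Summing min(X,Y)·P(x,y) over outcomes with min(X, Y) ≥ 2 gives 19/15.
E[min(X, Y) | min(X, Y) ≥ 2] = (19/15) / (8/15) = 19/8.

19/8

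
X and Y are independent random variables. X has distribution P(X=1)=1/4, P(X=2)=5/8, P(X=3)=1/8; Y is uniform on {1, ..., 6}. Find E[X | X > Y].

16/7

P(X > Y) = 7/48.
Summing X·P(x,y) over outcomes with X > Y gives 1/3.
E[X | X > Y] = (1/3) / (7/48) = 16/7.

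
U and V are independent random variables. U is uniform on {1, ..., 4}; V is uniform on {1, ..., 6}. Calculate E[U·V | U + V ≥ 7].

29/2

P(U + V ≥ 7) = 5/12.
Summing UV·P(x,y) over outcomes with U + V ≥ 7 gives 145/24.
E[U·V | U + V ≥ 7] = (145/24) / (5/12) = 29/2.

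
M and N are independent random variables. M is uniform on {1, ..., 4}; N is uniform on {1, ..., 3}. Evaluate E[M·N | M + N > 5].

Outcomes with M + N > 5: (3,3), (4,2), (4,3), each with probability 1/12.
E[M·N | M + N > 5] = (9 + 8 + 12) / 3 = 29/3.

29/3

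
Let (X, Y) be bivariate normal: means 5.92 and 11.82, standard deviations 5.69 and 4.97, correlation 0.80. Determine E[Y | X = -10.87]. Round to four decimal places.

For a bivariate normal, E[Y | X=x] = μ_Y + ρ·(σ_Y/σ_X)·(x − μ_X).
E[Y | X=-10.87] = 11.82 + (0.80)·(4.97/5.69)·(-10.87 − (5.92)) = 11.82 + (0.69877)·(-16.79) = 0.0877.

0.0877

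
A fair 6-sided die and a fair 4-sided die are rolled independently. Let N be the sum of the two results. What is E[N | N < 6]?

4

P(N < 6) = 5/12.
Σ over the event: 2·1/24 + 3·1/12 + 4·1/8 + 5·1/6 = 5/3.
E[N | N < 6] = (5/3) / (5/12) = 4.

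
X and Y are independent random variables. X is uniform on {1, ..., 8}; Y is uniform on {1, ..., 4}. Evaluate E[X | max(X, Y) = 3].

Outcomes with max(X, Y) = 3: (1,3), (2,3), (3,1), (3,2), (3,3), each with probability 1/32.
E[X | max(X, Y) = 3] = (1 + 2 + 3 + 3 + 3) / 5 = 12/5.

12/5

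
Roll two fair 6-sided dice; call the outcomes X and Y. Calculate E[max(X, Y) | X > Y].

14/3

P(X > Y) = 5/12.
Summing max(X,Y)·P(x,y) over outcomes with X > Y gives 35/18.
E[max(X, Y) | X > Y] = (35/18) / (5/12) = 14/3.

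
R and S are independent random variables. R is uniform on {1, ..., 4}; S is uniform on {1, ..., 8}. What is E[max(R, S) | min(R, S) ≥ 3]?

67/12

P(min(R, S) ≥ 3) = 3/8.
Summing max(R,S)·P(x,y) over outcomes with min(R, S) ≥ 3 gives 67/32.
E[max(R, S) | min(R, S) ≥ 3] = (67/32) / (3/8) = 67/12.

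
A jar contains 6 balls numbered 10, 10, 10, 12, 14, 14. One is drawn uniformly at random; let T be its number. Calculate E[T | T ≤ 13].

P(T ≤ 13) = 2/3.
Σ over the event: 10·1/2 + 12·1/6 = 7.
E[T | T ≤ 13] = (7) / (2/3) = 21/2.

21/2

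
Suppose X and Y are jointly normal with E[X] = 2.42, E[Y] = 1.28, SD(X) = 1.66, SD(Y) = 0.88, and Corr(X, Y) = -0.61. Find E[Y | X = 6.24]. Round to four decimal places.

For a bivariate normal, E[Y | X=x] = μ_Y + ρ·(σ_Y/σ_X)·(x − μ_X).
E[Y | X=6.24] = 1.28 + (-0.61)·(0.88/1.66)·(6.24 − (2.42)) = 1.28 + (-0.32337)·(3.82) = 0.0447.

0.0447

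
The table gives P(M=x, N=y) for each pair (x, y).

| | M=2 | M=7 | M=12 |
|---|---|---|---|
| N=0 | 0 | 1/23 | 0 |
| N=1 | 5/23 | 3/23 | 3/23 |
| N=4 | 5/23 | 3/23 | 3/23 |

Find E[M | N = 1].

P(N = 1) = 11/23.
Σ M·P over the event = 2·(5/23) + 7·(3/23) + 12·(3/23) = 67/23.
E[M | N = 1] = (67/23) / (11/23) = 67/11.

67/11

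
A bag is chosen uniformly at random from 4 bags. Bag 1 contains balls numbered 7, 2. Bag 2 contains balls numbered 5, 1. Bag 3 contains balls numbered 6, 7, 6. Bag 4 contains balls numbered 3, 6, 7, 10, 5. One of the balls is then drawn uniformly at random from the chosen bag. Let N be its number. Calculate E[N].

601/120

E[N | bag 1] = (7+2)/2 = 9/2.
E[N | bag 2] = (5+1)/2 = 3.
E[N | bag 3] = (6+7+6)/3 = 19/3.
E[N | bag 4] = (3+6+7+10+5)/5 = 31/5.
By the law of total expectation,
E[N] = (1/4)·(9/2) + (1/4)·(3) + (1/4)·(19/3) + (1/4)·(31/5) = 601/120.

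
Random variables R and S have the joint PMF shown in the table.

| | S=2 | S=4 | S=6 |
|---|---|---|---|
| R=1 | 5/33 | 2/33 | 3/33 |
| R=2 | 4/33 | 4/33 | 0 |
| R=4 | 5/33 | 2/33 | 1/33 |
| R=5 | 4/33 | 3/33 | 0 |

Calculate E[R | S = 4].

3

P(S = 4) = 1/3.
Σ R·P over the event = 1·(2/33) + 2·(4/33) + 4·(2/33) + 5·(3/33) = 1.
E[R | S = 4] = (1) / (1/3) = 3.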